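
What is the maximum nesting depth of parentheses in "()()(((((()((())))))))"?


Input: "()()(((((()((())))))))"
Tracking depth:
  Position 0 '(': depth becomes 1
  Position 1 ')': depth becomes 0
  Position 2 '(': depth becomes 1
  Position 3 ')': depth becomes 0
  Position 4 '(': depth becomes 1
  Position 5 '(': depth becomes 2
  Position 6 '(': depth becomes 3
  Position 7 '(': depth becomes 4
  Position 8 '(': depth becomes 5
  Position 9 '(': depth becomes 6
  Position 10 ')': depth becomes 5
  Position 11 '(': depth becomes 6
  Position 12 '(': depth becomes 7
  Position 13 '(': depth becomes 8
  Position 14 ')': depth becomes 7
  Position 15 ')': depth becomes 6
  Position 16 ')': depth becomes 5
  Position 17 ')': depth becomes 4
  Position 18 ')': depth becomes 3
  Position 19 ')': depth becomes 2
  Position 20 ')': depth becomes 1
  Position 21 ')': depth becomes 0
Maximum depth reached: 8

8


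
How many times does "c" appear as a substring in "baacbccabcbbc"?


Searching for "c" in "baacbccabcbbc"
Scanning each position:
  Position 0: "b" => no
  Position 1: "a" => no
  Position 2: "a" => no
  Position 3: "c" => MATCH
  Position 4: "b" => no
  Position 5: "c" => MATCH
  Position 6: "c" => MATCH
  Position 7: "a" => no
  Position 8: "b" => no
  Position 9: "c" => MATCH
  Position 10: "b" => no
  Position 11: "b" => no
  Position 12: "c" => MATCH
Total occurrences: 5

5


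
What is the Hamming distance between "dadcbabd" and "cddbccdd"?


Comparing "dadcbabd" and "cddbccdd" position by position:
  Position 0: 'd' vs 'c' => differ
  Position 1: 'a' vs 'd' => differ
  Position 2: 'd' vs 'd' => same
  Position 3: 'c' vs 'b' => differ
  Position 4: 'b' vs 'c' => differ
  Position 5: 'a' vs 'c' => differ
  Position 6: 'b' vs 'd' => differ
  Position 7: 'd' vs 'd' => same
Total differences (Hamming distance): 6

6


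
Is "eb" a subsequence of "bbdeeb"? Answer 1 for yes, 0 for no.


Check if "eb" is a subsequence of "bbdeeb"
Greedy scan:
  Position 0 ('b'): no match needed
  Position 1 ('b'): no match needed
  Position 2 ('d'): no match needed
  Position 3 ('e'): matches sub[0] = 'e'
  Position 4 ('e'): no match needed
  Position 5 ('b'): matches sub[1] = 'b'
All 2 characters matched => is a subsequence

1


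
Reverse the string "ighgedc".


Input: ighgedc
Reading characters right to left:
  Position 6: 'c'
  Position 5: 'd'
  Position 4: 'e'
  Position 3: 'g'
  Position 2: 'h'
  Position 1: 'g'
  Position 0: 'i'
Reversed: cdeghgi

cdeghgi


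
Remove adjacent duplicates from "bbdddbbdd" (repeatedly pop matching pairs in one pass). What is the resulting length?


Input: bbdddbbdd
Stack-based adjacent duplicate removal:
  Read 'b': push. Stack: b
  Read 'b': matches stack top 'b' => pop. Stack: (empty)
  Read 'd': push. Stack: d
  Read 'd': matches stack top 'd' => pop. Stack: (empty)
  Read 'd': push. Stack: d
  Read 'b': push. Stack: db
  Read 'b': matches stack top 'b' => pop. Stack: d
  Read 'd': matches stack top 'd' => pop. Stack: (empty)
  Read 'd': push. Stack: d
Final stack: "d" (length 1)

1


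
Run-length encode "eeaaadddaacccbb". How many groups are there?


Input: eeaaadddaacccbb
Scanning for consecutive runs:
  Group 1: 'e' x 2 (positions 0-1)
  Group 2: 'a' x 3 (positions 2-4)
  Group 3: 'd' x 3 (positions 5-7)
  Group 4: 'a' x 2 (positions 8-9)
  Group 5: 'c' x 3 (positions 10-12)
  Group 6: 'b' x 2 (positions 13-14)
Total groups: 6

6


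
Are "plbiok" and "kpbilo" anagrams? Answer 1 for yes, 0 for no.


Strings: "plbiok", "kpbilo"
Sorted first:  biklop
Sorted second: biklop
Sorted forms match => anagrams

1


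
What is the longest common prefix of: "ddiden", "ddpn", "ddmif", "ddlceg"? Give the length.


Words: ddiden, ddpn, ddmif, ddlceg
  Position 0: all 'd' => match
  Position 1: all 'd' => match
  Position 2: ('i', 'p', 'm', 'l') => mismatch, stop
LCP = "dd" (length 2)

2


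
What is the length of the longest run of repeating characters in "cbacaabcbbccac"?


Input: "cbacaabcbbccac"
Scanning for longest run:
  Position 1 ('b'): new char, reset run to 1
  Position 2 ('a'): new char, reset run to 1
  Position 3 ('c'): new char, reset run to 1
  Position 4 ('a'): new char, reset run to 1
  Position 5 ('a'): continues run of 'a', length=2
  Position 6 ('b'): new char, reset run to 1
  Position 7 ('c'): new char, reset run to 1
  Position 8 ('b'): new char, reset run to 1
  Position 9 ('b'): continues run of 'b', length=2
  Position 10 ('c'): new char, reset run to 1
  Position 11 ('c'): continues run of 'c', length=2
  Position 12 ('a'): new char, reset run to 1
  Position 13 ('c'): new char, reset run to 1
Longest run: 'a' with length 2

2


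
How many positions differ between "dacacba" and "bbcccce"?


Comparing "dacacba" and "bbcccce" position by position:
  Position 0: 'd' vs 'b' => DIFFER
  Position 1: 'a' vs 'b' => DIFFER
  Position 2: 'c' vs 'c' => same
  Position 3: 'a' vs 'c' => DIFFER
  Position 4: 'c' vs 'c' => same
  Position 5: 'b' vs 'c' => DIFFER
  Position 6: 'a' vs 'e' => DIFFER
Positions that differ: 5

5


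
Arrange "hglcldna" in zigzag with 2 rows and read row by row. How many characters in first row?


Zigzag "hglcldna" into 2 rows:
Placing characters:
  'h' => row 0
  'g' => row 1
  'l' => row 0
  'c' => row 1
  'l' => row 0
  'd' => row 1
  'n' => row 0
  'a' => row 1
Rows:
  Row 0: "hlln"
  Row 1: "gcda"
First row length: 4

4


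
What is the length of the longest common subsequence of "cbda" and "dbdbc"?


LCS of "cbda" and "dbdbc"
DP table:
           d    b    d    b    c
      0    0    0    0    0    0
  c   0    0    0    0    0    1
  b   0    0    1    1    1    1
  d   0    1    1    2    2    2
  a   0    1    1    2    2    2
LCS length = dp[4][5] = 2

2


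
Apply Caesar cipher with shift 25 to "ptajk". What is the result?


Caesar cipher: shift "ptajk" by 25
  'p' (pos 15) + 25 = pos 14 = 'o'
  't' (pos 19) + 25 = pos 18 = 's'
  'a' (pos 0) + 25 = pos 25 = 'z'
  'j' (pos 9) + 25 = pos 8 = 'i'
  'k' (pos 10) + 25 = pos 9 = 'j'
Result: oszij

oszij


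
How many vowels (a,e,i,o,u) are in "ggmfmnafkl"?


Input: ggmfmnafkl
Checking each character:
  'g' at position 0: consonant
  'g' at position 1: consonant
  'm' at position 2: consonant
  'f' at position 3: consonant
  'm' at position 4: consonant
  'n' at position 5: consonant
  'a' at position 6: vowel (running total: 1)
  'f' at position 7: consonant
  'k' at position 8: consonant
  'l' at position 9: consonant
Total vowels: 1

1


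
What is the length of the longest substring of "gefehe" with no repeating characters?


Input: "gefehe"
Sliding window (track last position of each char):
  Position 0 ('g'): window [0,0] length 1 -- new best
  Position 1 ('e'): window [0,1] length 2 -- new best
  Position 2 ('f'): window [0,2] length 3 -- new best
  Position 3 ('e'): repeat (last at 1), move window start to 2
  Position 3 ('e'): window [2,3] length 2
  Position 4 ('h'): window [2,4] length 3
  Position 5 ('e'): repeat (last at 3), move window start to 4
  Position 5 ('e'): window [4,5] length 2
Longest substring with no repeats: "gef" with length 3

3


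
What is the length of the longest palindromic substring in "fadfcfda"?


Input: "fadfcfda"
Checking substrings for palindromes:
  [1:8] "adfcfda" (len 7) => palindrome
  [2:7] "dfcfd" (len 5) => palindrome
  [3:6] "fcf" (len 3) => palindrome
Longest palindromic substring: "adfcfda" with length 7

7


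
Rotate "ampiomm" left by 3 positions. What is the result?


Input: "ampiomm", rotate left by 3
First 3 characters: "amp"
Remaining characters: "iomm"
Concatenate remaining + first: "iomm" + "amp" = "iommamp"

iommamp


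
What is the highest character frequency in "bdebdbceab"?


Input: bdebdbceab
Character counts:
  'a': 1
  'b': 4
  'c': 1
  'd': 2
  'e': 2
Maximum frequency: 4

4


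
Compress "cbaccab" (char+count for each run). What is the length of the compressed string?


Input: cbaccab
Runs:
  'c' x 1 => "c1"
  'b' x 1 => "b1"
  'a' x 1 => "a1"
  'c' x 2 => "c2"
  'a' x 1 => "a1"
  'b' x 1 => "b1"
Compressed: "c1b1a1c2a1b1"
Compressed length: 12

12


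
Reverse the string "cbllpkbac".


Input: cbllpkbac
Reading characters right to left:
  Position 8: 'c'
  Position 7: 'a'
  Position 6: 'b'
  Position 5: 'k'
  Position 4: 'p'
  Position 3: 'l'
  Position 2: 'l'
  Position 1: 'b'
  Position 0: 'c'
Reversed: cabkpllbc

cabkpllbc


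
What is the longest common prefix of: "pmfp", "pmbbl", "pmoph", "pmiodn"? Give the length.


Words: pmfp, pmbbl, pmoph, pmiodn
  Position 0: all 'p' => match
  Position 1: all 'm' => match
  Position 2: ('f', 'b', 'o', 'i') => mismatch, stop
LCP = "pm" (length 2)

2


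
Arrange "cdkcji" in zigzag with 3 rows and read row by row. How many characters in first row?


Zigzag "cdkcji" into 3 rows:
Placing characters:
  'c' => row 0
  'd' => row 1
  'k' => row 2
  'c' => row 1
  'j' => row 0
  'i' => row 1
Rows:
  Row 0: "cj"
  Row 1: "dci"
  Row 2: "k"
First row length: 2

2


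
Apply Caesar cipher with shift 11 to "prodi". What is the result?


Caesar cipher: shift "prodi" by 11
  'p' (pos 15) + 11 = pos 0 = 'a'
  'r' (pos 17) + 11 = pos 2 = 'c'
  'o' (pos 14) + 11 = pos 25 = 'z'
  'd' (pos 3) + 11 = pos 14 = 'o'
  'i' (pos 8) + 11 = pos 19 = 't'
Result: aczot

aczot


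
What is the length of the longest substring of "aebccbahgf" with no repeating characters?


Input: "aebccbahgf"
Sliding window (track last position of each char):
  Position 0 ('a'): window [0,0] length 1 -- new best
  Position 1 ('e'): window [0,1] length 2 -- new best
  Position 2 ('b'): window [0,2] length 3 -- new best
  Position 3 ('c'): window [0,3] length 4 -- new best
  Position 4 ('c'): repeat (last at 3), move window start to 4
  Position 4 ('c'): window [4,4] length 1
  Position 5 ('b'): window [4,5] length 2
  Position 6 ('a'): window [4,6] length 3
  Position 7 ('h'): window [4,7] length 4
  Position 8 ('g'): window [4,8] length 5 -- new best
  Position 9 ('f'): window [4,9] length 6 -- new best
Longest substring with no repeats: "cbahgf" with length 6

6


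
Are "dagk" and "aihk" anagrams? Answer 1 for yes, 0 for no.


Strings: "dagk", "aihk"
Sorted first:  adgk
Sorted second: ahik
Differ at position 1: 'd' vs 'h' => not anagrams

0


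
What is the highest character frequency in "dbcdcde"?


Input: dbcdcde
Character counts:
  'b': 1
  'c': 2
  'd': 3
  'e': 1
Maximum frequency: 3

3


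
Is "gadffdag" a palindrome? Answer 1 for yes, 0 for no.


Input: gadffdag
Reversed: gadffdag
  Compare pos 0 ('g') with pos 7 ('g'): match
  Compare pos 1 ('a') with pos 6 ('a'): match
  Compare pos 2 ('d') with pos 5 ('d'): match
  Compare pos 3 ('f') with pos 4 ('f'): match
Result: palindrome

1


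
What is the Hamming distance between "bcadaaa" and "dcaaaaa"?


Comparing "bcadaaa" and "dcaaaaa" position by position:
  Position 0: 'b' vs 'd' => differ
  Position 1: 'c' vs 'c' => same
  Position 2: 'a' vs 'a' => same
  Position 3: 'd' vs 'a' => differ
  Position 4: 'a' vs 'a' => same
  Position 5: 'a' vs 'a' => same
  Position 6: 'a' vs 'a' => same
Total differences (Hamming distance): 2

2


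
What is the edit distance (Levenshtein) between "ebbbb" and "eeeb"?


Computing edit distance: "ebbbb" -> "eeeb"
DP table:
           e    e    e    b
      0    1    2    3    4
  e   1    0    1    2    3
  b   2    1    1    2    2
  b   3    2    2    2    2
  b   4    3    3    3    2
  b   5    4    4    4    3
Edit distance = dp[5][4] = 3

3


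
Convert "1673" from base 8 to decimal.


Input: "1673" in base 8
Positional expansion:
  Digit '1' (value 1) x 8^3 = 512
  Digit '6' (value 6) x 8^2 = 384
  Digit '7' (value 7) x 8^1 = 56
  Digit '3' (value 3) x 8^0 = 3
Sum = 955

955


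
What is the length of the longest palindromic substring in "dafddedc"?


Input: "dafddedc"
Checking substrings for palindromes:
  [4:7] "ded" (len 3) => palindrome
  [3:5] "dd" (len 2) => palindrome
Longest palindromic substring: "ded" with length 3

3


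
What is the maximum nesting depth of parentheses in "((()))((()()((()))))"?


Input: "((()))((()()((()))))"
Tracking depth:
  Position 0 '(': depth becomes 1
  Position 1 '(': depth becomes 2
  Position 2 '(': depth becomes 3
  Position 3 ')': depth becomes 2
  Position 4 ')': depth becomes 1
  Position 5 ')': depth becomes 0
  Position 6 '(': depth becomes 1
  Position 7 '(': depth becomes 2
  Position 8 '(': depth becomes 3
  Position 9 ')': depth becomes 2
  Position 10 '(': depth becomes 3
  Position 11 ')': depth becomes 2
  Position 12 '(': depth becomes 3
  Position 13 '(': depth becomes 4
  Position 14 '(': depth becomes 5
  Position 15 ')': depth becomes 4
  Position 16 ')': depth becomes 3
  Position 17 ')': depth becomes 2
  Position 18 ')': depth becomes 1
  Position 19 ')': depth becomes 0
Maximum depth reached: 5

5


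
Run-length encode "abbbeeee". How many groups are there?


Input: abbbeeee
Scanning for consecutive runs:
  Group 1: 'a' x 1 (positions 0-0)
  Group 2: 'b' x 3 (positions 1-3)
  Group 3: 'e' x 4 (positions 4-7)
Total groups: 3

3


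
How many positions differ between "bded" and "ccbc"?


Comparing "bded" and "ccbc" position by position:
  Position 0: 'b' vs 'c' => DIFFER
  Position 1: 'd' vs 'c' => DIFFER
  Position 2: 'e' vs 'b' => DIFFER
  Position 3: 'd' vs 'c' => DIFFER
Positions that differ: 4

4


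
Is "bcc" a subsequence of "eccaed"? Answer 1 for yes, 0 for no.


Check if "bcc" is a subsequence of "eccaed"
Greedy scan:
  Position 0 ('e'): no match needed
  Position 1 ('c'): no match needed
  Position 2 ('c'): no match needed
  Position 3 ('a'): no match needed
  Position 4 ('e'): no match needed
  Position 5 ('d'): no match needed
Only matched 0/3 characters => not a subsequence

0


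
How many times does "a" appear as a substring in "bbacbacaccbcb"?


Searching for "a" in "bbacbacaccbcb"
Scanning each position:
  Position 0: "b" => no
  Position 1: "b" => no
  Position 2: "a" => MATCH
  Position 3: "c" => no
  Position 4: "b" => no
  Position 5: "a" => MATCH
  Position 6: "c" => no
  Position 7: "a" => MATCH
  Position 8: "c" => no
  Position 9: "c" => no
  Position 10: "b" => no
  Position 11: "c" => no
  Position 12: "b" => no
Total occurrences: 3

3


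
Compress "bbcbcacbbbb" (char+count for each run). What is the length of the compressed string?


Input: bbcbcacbbbb
Runs:
  'b' x 2 => "b2"
  'c' x 1 => "c1"
  'b' x 1 => "b1"
  'c' x 1 => "c1"
  'a' x 1 => "a1"
  'c' x 1 => "c1"
  'b' x 4 => "b4"
Compressed: "b2c1b1c1a1c1b4"
Compressed length: 14

14


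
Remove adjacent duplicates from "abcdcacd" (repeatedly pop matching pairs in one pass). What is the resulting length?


Input: abcdcacd
Stack-based adjacent duplicate removal:
  Read 'a': push. Stack: a
  Read 'b': push. Stack: ab
  Read 'c': push. Stack: abc
  Read 'd': push. Stack: abcd
  Read 'c': push. Stack: abcdc
  Read 'a': push. Stack: abcdca
  Read 'c': push. Stack: abcdcac
  Read 'd': push. Stack: abcdcacd
Final stack: "abcdcacd" (length 8)

8


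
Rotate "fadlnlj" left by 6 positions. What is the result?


Input: "fadlnlj", rotate left by 6
First 6 characters: "fadlnl"
Remaining characters: "j"
Concatenate remaining + first: "j" + "fadlnl" = "jfadlnl"

jfadlnl


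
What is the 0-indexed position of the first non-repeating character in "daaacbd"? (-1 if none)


Input: daaacbd
Character frequencies:
  'a': 3
  'b': 1
  'c': 1
  'd': 2
Scanning left to right for freq == 1:
  Position 0 ('d'): freq=2, skip
  Position 1 ('a'): freq=3, skip
  Position 2 ('a'): freq=3, skip
  Position 3 ('a'): freq=3, skip
  Position 4 ('c'): unique! => answer = 4

4


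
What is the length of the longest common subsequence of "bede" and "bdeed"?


LCS of "bede" and "bdeed"
DP table:
           b    d    e    e    d
      0    0    0    0    0    0
  b   0    1    1    1    1    1
  e   0    1    1    2    2    2
  d   0    1    2    2    2    3
  e   0    1    2    3    3    3
LCS length = dp[4][5] = 3

3


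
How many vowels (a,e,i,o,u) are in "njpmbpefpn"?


Input: njpmbpefpn
Checking each character:
  'n' at position 0: consonant
  'j' at position 1: consonant
  'p' at position 2: consonant
  'm' at position 3: consonant
  'b' at position 4: consonant
  'p' at position 5: consonant
  'e' at position 6: vowel (running total: 1)
  'f' at position 7: consonant
  'p' at position 8: consonant
  'n' at position 9: consonant
Total vowels: 1

1


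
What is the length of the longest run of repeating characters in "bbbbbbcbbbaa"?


Input: "bbbbbbcbbbaa"
Scanning for longest run:
  Position 1 ('b'): continues run of 'b', length=2
  Position 2 ('b'): continues run of 'b', length=3
  Position 3 ('b'): continues run of 'b', length=4
  Position 4 ('b'): continues run of 'b', length=5
  Position 5 ('b'): continues run of 'b', length=6
  Position 6 ('c'): new char, reset run to 1
  Position 7 ('b'): new char, reset run to 1
  Position 8 ('b'): continues run of 'b', length=2
  Position 9 ('b'): continues run of 'b', length=3
  Position 10 ('a'): new char, reset run to 1
  Position 11 ('a'): continues run of 'a', length=2
Longest run: 'b' with length 6

6


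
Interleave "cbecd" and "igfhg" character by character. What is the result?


Interleaving "cbecd" and "igfhg":
  Position 0: 'c' from first, 'i' from second => "ci"
  Position 1: 'b' from first, 'g' from second => "bg"
  Position 2: 'e' from first, 'f' from second => "ef"
  Position 3: 'c' from first, 'h' from second => "ch"
  Position 4: 'd' from first, 'g' from second => "dg"
Result: cibgefchdg

cibgefchdg


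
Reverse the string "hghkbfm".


Input: hghkbfm
Reading characters right to left:
  Position 6: 'm'
  Position 5: 'f'
  Position 4: 'b'
  Position 3: 'k'
  Position 2: 'h'
  Position 1: 'g'
  Position 0: 'h'
Reversed: mfbkhgh

mfbkhgh


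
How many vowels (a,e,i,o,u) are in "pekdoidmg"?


Input: pekdoidmg
Checking each character:
  'p' at position 0: consonant
  'e' at position 1: vowel (running total: 1)
  'k' at position 2: consonant
  'd' at position 3: consonant
  'o' at position 4: vowel (running total: 2)
  'i' at position 5: vowel (running total: 3)
  'd' at position 6: consonant
  'm' at position 7: consonant
  'g' at position 8: consonant
Total vowels: 3

3


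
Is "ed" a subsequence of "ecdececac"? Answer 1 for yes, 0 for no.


Check if "ed" is a subsequence of "ecdececac"
Greedy scan:
  Position 0 ('e'): matches sub[0] = 'e'
  Position 1 ('c'): no match needed
  Position 2 ('d'): matches sub[1] = 'd'
  Position 3 ('e'): no match needed
  Position 4 ('c'): no match needed
  Position 5 ('e'): no match needed
  Position 6 ('c'): no match needed
  Position 7 ('a'): no match needed
  Position 8 ('c'): no match needed
All 2 characters matched => is a subsequence

1


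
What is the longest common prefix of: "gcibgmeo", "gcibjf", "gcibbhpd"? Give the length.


Words: gcibgmeo, gcibjf, gcibbhpd
  Position 0: all 'g' => match
  Position 1: all 'c' => match
  Position 2: all 'i' => match
  Position 3: all 'b' => match
  Position 4: ('g', 'j', 'b') => mismatch, stop
LCP = "gcib" (length 4)

4


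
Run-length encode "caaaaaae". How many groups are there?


Input: caaaaaae
Scanning for consecutive runs:
  Group 1: 'c' x 1 (positions 0-0)
  Group 2: 'a' x 6 (positions 1-6)
  Group 3: 'e' x 1 (positions 7-7)
Total groups: 3

3


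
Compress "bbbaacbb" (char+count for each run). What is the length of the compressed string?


Input: bbbaacbb
Runs:
  'b' x 3 => "b3"
  'a' x 2 => "a2"
  'c' x 1 => "c1"
  'b' x 2 => "b2"
Compressed: "b3a2c1b2"
Compressed length: 8

8


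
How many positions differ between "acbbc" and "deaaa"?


Comparing "acbbc" and "deaaa" position by position:
  Position 0: 'a' vs 'd' => DIFFER
  Position 1: 'c' vs 'e' => DIFFER
  Position 2: 'b' vs 'a' => DIFFER
  Position 3: 'b' vs 'a' => DIFFER
  Position 4: 'c' vs 'a' => DIFFER
Positions that differ: 5

5


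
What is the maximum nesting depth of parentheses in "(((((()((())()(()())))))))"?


Input: "(((((()((())()(()())))))))"
Tracking depth:
  Position 0 '(': depth becomes 1
  Position 1 '(': depth becomes 2
  Position 2 '(': depth becomes 3
  Position 3 '(': depth becomes 4
  Position 4 '(': depth becomes 5
  Position 5 '(': depth becomes 6
  Position 6 ')': depth becomes 5
  Position 7 '(': depth becomes 6
  Position 8 '(': depth becomes 7
  Position 9 '(': depth becomes 8
  Position 10 ')': depth becomes 7
  Position 11 ')': depth becomes 6
  Position 12 '(': depth becomes 7
  Position 13 ')': depth becomes 6
  Position 14 '(': depth becomes 7
  Position 15 '(': depth becomes 8
  Position 16 ')': depth becomes 7
  Position 17 '(': depth becomes 8
  Position 18 ')': depth becomes 7
  Position 19 ')': depth becomes 6
  Position 20 ')': depth becomes 5
  Position 21 ')': depth becomes 4
  Position 22 ')': depth becomes 3
  Position 23 ')': depth becomes 2
  Position 24 ')': depth becomes 1
  Position 25 ')': depth becomes 0
Maximum depth reached: 8

8


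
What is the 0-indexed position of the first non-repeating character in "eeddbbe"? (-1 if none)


Input: eeddbbe
Character frequencies:
  'b': 2
  'd': 2
  'e': 3
Scanning left to right for freq == 1:
  Position 0 ('e'): freq=3, skip
  Position 1 ('e'): freq=3, skip
  Position 2 ('d'): freq=2, skip
  Position 3 ('d'): freq=2, skip
  Position 4 ('b'): freq=2, skip
  Position 5 ('b'): freq=2, skip
  Position 6 ('e'): freq=3, skip
  No unique character found => answer = -1

-1


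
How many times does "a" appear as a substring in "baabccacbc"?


Searching for "a" in "baabccacbc"
Scanning each position:
  Position 0: "b" => no
  Position 1: "a" => MATCH
  Position 2: "a" => MATCH
  Position 3: "b" => no
  Position 4: "c" => no
  Position 5: "c" => no
  Position 6: "a" => MATCH
  Position 7: "c" => no
  Position 8: "b" => no
  Position 9: "c" => no
Total occurrences: 3

3


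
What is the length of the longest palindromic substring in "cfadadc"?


Input: "cfadadc"
Checking substrings for palindromes:
  [2:5] "ada" (len 3) => palindrome
  [3:6] "dad" (len 3) => palindrome
Longest palindromic substring: "ada" with length 3

3


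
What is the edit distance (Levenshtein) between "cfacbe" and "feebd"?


Computing edit distance: "cfacbe" -> "feebd"
DP table:
           f    e    e    b    d
      0    1    2    3    4    5
  c   1    1    2    3    4    5
  f   2    1    2    3    4    5
  a   3    2    2    3    4    5
  c   4    3    3    3    4    5
  b   5    4    4    4    3    4
  e   6    5    4    4    4    4
Edit distance = dp[6][5] = 4

4


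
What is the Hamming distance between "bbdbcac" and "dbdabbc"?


Comparing "bbdbcac" and "dbdabbc" position by position:
  Position 0: 'b' vs 'd' => differ
  Position 1: 'b' vs 'b' => same
  Position 2: 'd' vs 'd' => same
  Position 3: 'b' vs 'a' => differ
  Position 4: 'c' vs 'b' => differ
  Position 5: 'a' vs 'b' => differ
  Position 6: 'c' vs 'c' => same
Total differences (Hamming distance): 4

4


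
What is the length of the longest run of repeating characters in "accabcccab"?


Input: "accabcccab"
Scanning for longest run:
  Position 1 ('c'): new char, reset run to 1
  Position 2 ('c'): continues run of 'c', length=2
  Position 3 ('a'): new char, reset run to 1
  Position 4 ('b'): new char, reset run to 1
  Position 5 ('c'): new char, reset run to 1
  Position 6 ('c'): continues run of 'c', length=2
  Position 7 ('c'): continues run of 'c', length=3
  Position 8 ('a'): new char, reset run to 1
  Position 9 ('b'): new char, reset run to 1
Longest run: 'c' with length 3

3


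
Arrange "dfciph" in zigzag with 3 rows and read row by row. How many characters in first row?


Zigzag "dfciph" into 3 rows:
Placing characters:
  'd' => row 0
  'f' => row 1
  'c' => row 2
  'i' => row 1
  'p' => row 0
  'h' => row 1
Rows:
  Row 0: "dp"
  Row 1: "fih"
  Row 2: "c"
First row length: 2

2


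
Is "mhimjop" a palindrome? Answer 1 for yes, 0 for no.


Input: mhimjop
Reversed: pojmihm
  Compare pos 0 ('m') with pos 6 ('p'): MISMATCH
  Compare pos 1 ('h') with pos 5 ('o'): MISMATCH
  Compare pos 2 ('i') with pos 4 ('j'): MISMATCH
Result: not a palindrome

0


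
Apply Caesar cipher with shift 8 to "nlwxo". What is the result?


Caesar cipher: shift "nlwxo" by 8
  'n' (pos 13) + 8 = pos 21 = 'v'
  'l' (pos 11) + 8 = pos 19 = 't'
  'w' (pos 22) + 8 = pos 4 = 'e'
  'x' (pos 23) + 8 = pos 5 = 'f'
  'o' (pos 14) + 8 = pos 22 = 'w'
Result: vtefw

vtefw


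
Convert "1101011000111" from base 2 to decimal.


Input: "1101011000111" in base 2
Positional expansion:
  Digit '1' (value 1) x 2^12 = 4096
  Digit '1' (value 1) x 2^11 = 2048
  Digit '0' (value 0) x 2^10 = 0
  Digit '1' (value 1) x 2^9 = 512
  Digit '0' (value 0) x 2^8 = 0
  Digit '1' (value 1) x 2^7 = 128
  Digit '1' (value 1) x 2^6 = 64
  Digit '0' (value 0) x 2^5 = 0
  Digit '0' (value 0) x 2^4 = 0
  Digit '0' (value 0) x 2^3 = 0
  Digit '1' (value 1) x 2^2 = 4
  Digit '1' (value 1) x 2^1 = 2
  Digit '1' (value 1) x 2^0 = 1
Sum = 6855

6855


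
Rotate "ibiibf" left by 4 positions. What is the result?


Input: "ibiibf", rotate left by 4
First 4 characters: "ibii"
Remaining characters: "bf"
Concatenate remaining + first: "bf" + "ibii" = "bfibii"

bfibii


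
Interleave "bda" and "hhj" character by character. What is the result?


Interleaving "bda" and "hhj":
  Position 0: 'b' from first, 'h' from second => "bh"
  Position 1: 'd' from first, 'h' from second => "dh"
  Position 2: 'a' from first, 'j' from second => "aj"
Result: bhdhaj

bhdhaj


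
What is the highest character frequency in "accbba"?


Input: accbba
Character counts:
  'a': 2
  'b': 2
  'c': 2
Maximum frequency: 2

2


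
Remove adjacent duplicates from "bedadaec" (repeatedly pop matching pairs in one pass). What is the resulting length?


Input: bedadaec
Stack-based adjacent duplicate removal:
  Read 'b': push. Stack: b
  Read 'e': push. Stack: be
  Read 'd': push. Stack: bed
  Read 'a': push. Stack: beda
  Read 'd': push. Stack: bedad
  Read 'a': push. Stack: bedada
  Read 'e': push. Stack: bedadae
  Read 'c': push. Stack: bedadaec
Final stack: "bedadaec" (length 8)

8


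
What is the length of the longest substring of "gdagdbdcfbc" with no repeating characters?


Input: "gdagdbdcfbc"
Sliding window (track last position of each char):
  Position 0 ('g'): window [0,0] length 1 -- new best
  Position 1 ('d'): window [0,1] length 2 -- new best
  Position 2 ('a'): window [0,2] length 3 -- new best
  Position 3 ('g'): repeat (last at 0), move window start to 1
  Position 3 ('g'): window [1,3] length 3
  Position 4 ('d'): repeat (last at 1), move window start to 2
  Position 4 ('d'): window [2,4] length 3
  Position 5 ('b'): window [2,5] length 4 -- new best
  Position 6 ('d'): repeat (last at 4), move window start to 5
  Position 6 ('d'): window [5,6] length 2
  Position 7 ('c'): window [5,7] length 3
  Position 8 ('f'): window [5,8] length 4
  Position 9 ('b'): repeat (last at 5), move window start to 6
  Position 9 ('b'): window [6,9] length 4
  Position 10 ('c'): repeat (last at 7), move window start to 8
  Position 10 ('c'): window [8,10] length 3
Longest substring with no repeats: "agdb" with length 4

4


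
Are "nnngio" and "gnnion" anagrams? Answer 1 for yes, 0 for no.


Strings: "nnngio", "gnnion"
Sorted first:  ginnno
Sorted second: ginnno
Sorted forms match => anagrams

1


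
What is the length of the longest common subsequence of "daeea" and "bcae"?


LCS of "daeea" and "bcae"
DP table:
           b    c    a    e
      0    0    0    0    0
  d   0    0    0    0    0
  a   0    0    0    1    1
  e   0    0    0    1    2
  e   0    0    0    1    2
  a   0    0    0    1    2
LCS length = dp[5][4] = 2

2


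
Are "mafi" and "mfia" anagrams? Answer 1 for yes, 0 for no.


Strings: "mafi", "mfia"
Sorted first:  afim
Sorted second: afim
Sorted forms match => anagrams

1


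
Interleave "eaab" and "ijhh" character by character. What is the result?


Interleaving "eaab" and "ijhh":
  Position 0: 'e' from first, 'i' from second => "ei"
  Position 1: 'a' from first, 'j' from second => "aj"
  Position 2: 'a' from first, 'h' from second => "ah"
  Position 3: 'b' from first, 'h' from second => "bh"
Result: eiajahbh

eiajahbh


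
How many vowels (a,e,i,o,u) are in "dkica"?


Input: dkica
Checking each character:
  'd' at position 0: consonant
  'k' at position 1: consonant
  'i' at position 2: vowel (running total: 1)
  'c' at position 3: consonant
  'a' at position 4: vowel (running total: 2)
Total vowels: 2

2


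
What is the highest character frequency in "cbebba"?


Input: cbebba
Character counts:
  'a': 1
  'b': 3
  'c': 1
  'e': 1
Maximum frequency: 3

3


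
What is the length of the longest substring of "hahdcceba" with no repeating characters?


Input: "hahdcceba"
Sliding window (track last position of each char):
  Position 0 ('h'): window [0,0] length 1 -- new best
  Position 1 ('a'): window [0,1] length 2 -- new best
  Position 2 ('h'): repeat (last at 0), move window start to 1
  Position 2 ('h'): window [1,2] length 2
  Position 3 ('d'): window [1,3] length 3 -- new best
  Position 4 ('c'): window [1,4] length 4 -- new best
  Position 5 ('c'): repeat (last at 4), move window start to 5
  Position 5 ('c'): window [5,5] length 1
  Position 6 ('e'): window [5,6] length 2
  Position 7 ('b'): window [5,7] length 3
  Position 8 ('a'): window [5,8] length 4
Longest substring with no repeats: "ahdc" with length 4

4


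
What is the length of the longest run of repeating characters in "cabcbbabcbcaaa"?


Input: "cabcbbabcbcaaa"
Scanning for longest run:
  Position 1 ('a'): new char, reset run to 1
  Position 2 ('b'): new char, reset run to 1
  Position 3 ('c'): new char, reset run to 1
  Position 4 ('b'): new char, reset run to 1
  Position 5 ('b'): continues run of 'b', length=2
  Position 6 ('a'): new char, reset run to 1
  Position 7 ('b'): new char, reset run to 1
  Position 8 ('c'): new char, reset run to 1
  Position 9 ('b'): new char, reset run to 1
  Position 10 ('c'): new char, reset run to 1
  Position 11 ('a'): new char, reset run to 1
  Position 12 ('a'): continues run of 'a', length=2
  Position 13 ('a'): continues run of 'a', length=3
Longest run: 'a' with length 3

3


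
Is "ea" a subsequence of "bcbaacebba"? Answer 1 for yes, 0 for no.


Check if "ea" is a subsequence of "bcbaacebba"
Greedy scan:
  Position 0 ('b'): no match needed
  Position 1 ('c'): no match needed
  Position 2 ('b'): no match needed
  Position 3 ('a'): no match needed
  Position 4 ('a'): no match needed
  Position 5 ('c'): no match needed
  Position 6 ('e'): matches sub[0] = 'e'
  Position 7 ('b'): no match needed
  Position 8 ('b'): no match needed
  Position 9 ('a'): matches sub[1] = 'a'
All 2 characters matched => is a subsequence

1


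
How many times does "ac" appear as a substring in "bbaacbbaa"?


Searching for "ac" in "bbaacbbaa"
Scanning each position:
  Position 0: "bb" => no
  Position 1: "ba" => no
  Position 2: "aa" => no
  Position 3: "ac" => MATCH
  Position 4: "cb" => no
  Position 5: "bb" => no
  Position 6: "ba" => no
  Position 7: "aa" => no
Total occurrences: 1

1


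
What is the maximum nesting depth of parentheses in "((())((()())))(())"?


Input: "((())((()())))(())"
Tracking depth:
  Position 0 '(': depth becomes 1
  Position 1 '(': depth becomes 2
  Position 2 '(': depth becomes 3
  Position 3 ')': depth becomes 2
  Position 4 ')': depth becomes 1
  Position 5 '(': depth becomes 2
  Position 6 '(': depth becomes 3
  Position 7 '(': depth becomes 4
  Position 8 ')': depth becomes 3
  Position 9 '(': depth becomes 4
  Position 10 ')': depth becomes 3
  Position 11 ')': depth becomes 2
  Position 12 ')': depth becomes 1
  Position 13 ')': depth becomes 0
  Position 14 '(': depth becomes 1
  Position 15 '(': depth becomes 2
  Position 16 ')': depth becomes 1
  Position 17 ')': depth becomes 0
Maximum depth reached: 4

4


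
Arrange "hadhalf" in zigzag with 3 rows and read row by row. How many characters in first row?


Zigzag "hadhalf" into 3 rows:
Placing characters:
  'h' => row 0
  'a' => row 1
  'd' => row 2
  'h' => row 1
  'a' => row 0
  'l' => row 1
  'f' => row 2
Rows:
  Row 0: "ha"
  Row 1: "ahl"
  Row 2: "df"
First row length: 2

2


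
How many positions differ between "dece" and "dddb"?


Comparing "dece" and "dddb" position by position:
  Position 0: 'd' vs 'd' => same
  Position 1: 'e' vs 'd' => DIFFER
  Position 2: 'c' vs 'd' => DIFFER
  Position 3: 'e' vs 'b' => DIFFER
Positions that differ: 3

3


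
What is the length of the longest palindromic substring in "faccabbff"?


Input: "faccabbff"
Checking substrings for palindromes:
  [1:5] "acca" (len 4) => palindrome
  [2:4] "cc" (len 2) => palindrome
  [5:7] "bb" (len 2) => palindrome
  [7:9] "ff" (len 2) => palindrome
Longest palindromic substring: "acca" with length 4

4


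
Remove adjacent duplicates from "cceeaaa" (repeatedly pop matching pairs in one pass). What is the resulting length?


Input: cceeaaa
Stack-based adjacent duplicate removal:
  Read 'c': push. Stack: c
  Read 'c': matches stack top 'c' => pop. Stack: (empty)
  Read 'e': push. Stack: e
  Read 'e': matches stack top 'e' => pop. Stack: (empty)
  Read 'a': push. Stack: a
  Read 'a': matches stack top 'a' => pop. Stack: (empty)
  Read 'a': push. Stack: a
Final stack: "a" (length 1)

1


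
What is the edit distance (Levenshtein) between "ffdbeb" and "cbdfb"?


Computing edit distance: "ffdbeb" -> "cbdfb"
DP table:
           c    b    d    f    b
      0    1    2    3    4    5
  f   1    1    2    3    3    4
  f   2    2    2    3    3    4
  d   3    3    3    2    3    4
  b   4    4    3    3    3    3
  e   5    5    4    4    4    4
  b   6    6    5    5    5    4
Edit distance = dp[6][5] = 4

4


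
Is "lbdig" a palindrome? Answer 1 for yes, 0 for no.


Input: lbdig
Reversed: gidbl
  Compare pos 0 ('l') with pos 4 ('g'): MISMATCH
  Compare pos 1 ('b') with pos 3 ('i'): MISMATCH
Result: not a palindrome

0


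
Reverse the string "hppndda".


Input: hppndda
Reading characters right to left:
  Position 6: 'a'
  Position 5: 'd'
  Position 4: 'd'
  Position 3: 'n'
  Position 2: 'p'
  Position 1: 'p'
  Position 0: 'h'
Reversed: addnpph

addnpph


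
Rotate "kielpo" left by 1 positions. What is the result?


Input: "kielpo", rotate left by 1
First 1 characters: "k"
Remaining characters: "ielpo"
Concatenate remaining + first: "ielpo" + "k" = "ielpok"

ielpok


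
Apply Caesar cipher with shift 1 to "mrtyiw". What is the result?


Caesar cipher: shift "mrtyiw" by 1
  'm' (pos 12) + 1 = pos 13 = 'n'
  'r' (pos 17) + 1 = pos 18 = 's'
  't' (pos 19) + 1 = pos 20 = 'u'
  'y' (pos 24) + 1 = pos 25 = 'z'
  'i' (pos 8) + 1 = pos 9 = 'j'
  'w' (pos 22) + 1 = pos 23 = 'x'
Result: nsuzjx

nsuzjx


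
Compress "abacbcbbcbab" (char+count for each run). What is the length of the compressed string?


Input: abacbcbbcbab
Runs:
  'a' x 1 => "a1"
  'b' x 1 => "b1"
  'a' x 1 => "a1"
  'c' x 1 => "c1"
  'b' x 1 => "b1"
  'c' x 1 => "c1"
  'b' x 2 => "b2"
  'c' x 1 => "c1"
  'b' x 1 => "b1"
  'a' x 1 => "a1"
  'b' x 1 => "b1"
Compressed: "a1b1a1c1b1c1b2c1b1a1b1"
Compressed length: 22

22


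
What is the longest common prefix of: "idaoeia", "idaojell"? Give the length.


Words: idaoeia, idaojell
  Position 0: all 'i' => match
  Position 1: all 'd' => match
  Position 2: all 'a' => match
  Position 3: all 'o' => match
  Position 4: ('e', 'j') => mismatch, stop
LCP = "idao" (length 4)

4


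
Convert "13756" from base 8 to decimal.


Input: "13756" in base 8
Positional expansion:
  Digit '1' (value 1) x 8^4 = 4096
  Digit '3' (value 3) x 8^3 = 1536
  Digit '7' (value 7) x 8^2 = 448
  Digit '5' (value 5) x 8^1 = 40
  Digit '6' (value 6) x 8^0 = 6
Sum = 6126

6126


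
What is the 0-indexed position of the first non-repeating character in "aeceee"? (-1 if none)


Input: aeceee
Character frequencies:
  'a': 1
  'c': 1
  'e': 4
Scanning left to right for freq == 1:
  Position 0 ('a'): unique! => answer = 0

0


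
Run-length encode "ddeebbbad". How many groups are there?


Input: ddeebbbad
Scanning for consecutive runs:
  Group 1: 'd' x 2 (positions 0-1)
  Group 2: 'e' x 2 (positions 2-3)
  Group 3: 'b' x 3 (positions 4-6)
  Group 4: 'a' x 1 (positions 7-7)
  Group 5: 'd' x 1 (positions 8-8)
Total groups: 5

5


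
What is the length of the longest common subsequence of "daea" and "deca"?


LCS of "daea" and "deca"
DP table:
           d    e    c    a
      0    0    0    0    0
  d   0    1    1    1    1
  a   0    1    1    1    2
  e   0    1    2    2    2
  a   0    1    2    2    3
LCS length = dp[4][4] = 3

3


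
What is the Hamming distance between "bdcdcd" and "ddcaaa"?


Comparing "bdcdcd" and "ddcaaa" position by position:
  Position 0: 'b' vs 'd' => differ
  Position 1: 'd' vs 'd' => same
  Position 2: 'c' vs 'c' => same
  Position 3: 'd' vs 'a' => differ
  Position 4: 'c' vs 'a' => differ
  Position 5: 'd' vs 'a' => differ
Total differences (Hamming distance): 4

4


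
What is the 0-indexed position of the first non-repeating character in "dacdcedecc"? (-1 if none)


Input: dacdcedecc
Character frequencies:
  'a': 1
  'c': 4
  'd': 3
  'e': 2
Scanning left to right for freq == 1:
  Position 0 ('d'): freq=3, skip
  Position 1 ('a'): unique! => answer = 1

1


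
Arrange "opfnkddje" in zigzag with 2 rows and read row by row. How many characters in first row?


Zigzag "opfnkddje" into 2 rows:
Placing characters:
  'o' => row 0
  'p' => row 1
  'f' => row 0
  'n' => row 1
  'k' => row 0
  'd' => row 1
  'd' => row 0
  'j' => row 1
  'e' => row 0
Rows:
  Row 0: "ofkde"
  Row 1: "pndj"
First row length: 5

5


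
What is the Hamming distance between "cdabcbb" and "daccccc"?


Comparing "cdabcbb" and "daccccc" position by position:
  Position 0: 'c' vs 'd' => differ
  Position 1: 'd' vs 'a' => differ
  Position 2: 'a' vs 'c' => differ
  Position 3: 'b' vs 'c' => differ
  Position 4: 'c' vs 'c' => same
  Position 5: 'b' vs 'c' => differ
  Position 6: 'b' vs 'c' => differ
Total differences (Hamming distance): 6

6


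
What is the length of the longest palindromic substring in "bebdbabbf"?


Input: "bebdbabbf"
Checking substrings for palindromes:
  [0:3] "beb" (len 3) => palindrome
  [2:5] "bdb" (len 3) => palindrome
  [4:7] "bab" (len 3) => palindrome
  [6:8] "bb" (len 2) => palindrome
Longest palindromic substring: "beb" with length 3

3


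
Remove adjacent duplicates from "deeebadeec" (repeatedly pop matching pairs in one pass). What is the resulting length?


Input: deeebadeec
Stack-based adjacent duplicate removal:
  Read 'd': push. Stack: d
  Read 'e': push. Stack: de
  Read 'e': matches stack top 'e' => pop. Stack: d
  Read 'e': push. Stack: de
  Read 'b': push. Stack: deb
  Read 'a': push. Stack: deba
  Read 'd': push. Stack: debad
  Read 'e': push. Stack: debade
  Read 'e': matches stack top 'e' => pop. Stack: debad
  Read 'c': push. Stack: debadc
Final stack: "debadc" (length 6)

6


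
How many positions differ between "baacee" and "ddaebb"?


Comparing "baacee" and "ddaebb" position by position:
  Position 0: 'b' vs 'd' => DIFFER
  Position 1: 'a' vs 'd' => DIFFER
  Position 2: 'a' vs 'a' => same
  Position 3: 'c' vs 'e' => DIFFER
  Position 4: 'e' vs 'b' => DIFFER
  Position 5: 'e' vs 'b' => DIFFER
Positions that differ: 5

5


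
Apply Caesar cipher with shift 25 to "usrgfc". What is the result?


Caesar cipher: shift "usrgfc" by 25
  'u' (pos 20) + 25 = pos 19 = 't'
  's' (pos 18) + 25 = pos 17 = 'r'
  'r' (pos 17) + 25 = pos 16 = 'q'
  'g' (pos 6) + 25 = pos 5 = 'f'
  'f' (pos 5) + 25 = pos 4 = 'e'
  'c' (pos 2) + 25 = pos 1 = 'b'
Result: trqfeb

trqfeb


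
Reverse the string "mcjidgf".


Input: mcjidgf
Reading characters right to left:
  Position 6: 'f'
  Position 5: 'g'
  Position 4: 'd'
  Position 3: 'i'
  Position 2: 'j'
  Position 1: 'c'
  Position 0: 'm'
Reversed: fgdijcm

fgdijcm
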